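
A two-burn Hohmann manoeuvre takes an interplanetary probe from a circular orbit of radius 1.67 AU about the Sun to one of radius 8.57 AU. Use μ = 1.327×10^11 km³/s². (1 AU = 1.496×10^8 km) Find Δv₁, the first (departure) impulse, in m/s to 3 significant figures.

In km: r₁ = 1.67 × 1.496×10^8 = 2.49832×10^8 km; r₂ = 8.57 × 1.496×10^8 = 1.282072×10^9 km.
Transfer-ellipse semi-major axis a_t = (r₁ + r₂)/2 = (2.49832×10^8 + 1.282072×10^9)/2 = 7.65952×10^8 km.
Circular speed at r = 2.49832×10^8 km: v_c = √(μ/r) = 23.05 km/s.
Transfer-orbit speed at the same r (vis-viva, a = a_t): v_t = √[μ(2/r − 1/a_t)] = 29.82 km/s.
Δv₁ = |v_t − v_c| = |29.82 − 23.05| = 6.770 km/s.

Δv₁ = 6770 m/s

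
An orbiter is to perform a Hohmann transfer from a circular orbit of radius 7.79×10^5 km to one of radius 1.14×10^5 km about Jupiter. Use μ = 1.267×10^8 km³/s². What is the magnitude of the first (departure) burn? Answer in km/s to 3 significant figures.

Δv₁ = 6.31 km/s

Semi-major axis of the transfer orbit: a_t = (7.790×10^5 + 1.140×10^5)/2 = 4.465×10^5 km.
On the circular orbit at r = 7.790×10^5 km, v_c = √(μ/r) = 12.753 km/s.
Vis-viva on the transfer ellipse at r = 7.790×10^5 km gives v_t = √[μ(2/r − 1/a_t)] = 6.4441 km/s.
Δv₁ = |v_t − v_c| = |6.4441 − 12.753| = 6.309 km/s.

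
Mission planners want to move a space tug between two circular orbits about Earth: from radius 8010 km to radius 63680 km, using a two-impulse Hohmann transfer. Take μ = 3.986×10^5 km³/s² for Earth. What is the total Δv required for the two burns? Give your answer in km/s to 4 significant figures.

Δv = 3.667 km/s

The Hohmann ellipse has a_t = (r₁ + r₂)/2 = 35845 km.
Circular speed at r₁: v₁ = √(μ/r₁) = √(3.986×10^5/8010) = 7.054 km/s.
On the transfer ellipse at r₁, vis-viva equation gives v_p = √[μ(2/r₁ − 1/a_t)] = 9.402 km/s.
First burn Δv₁ = |v_p − v₁| = 2.348 km/s.
Circular speed at r₂: v₂ = √(μ/r₂) = 2.502 km/s.
Transfer-orbit speed at r₂: v_a = √[μ(2/r₂ − 1/a_t)] = 1.183 km/s.
Second burn Δv₂ = |v₂ − v_a| = 1.319 km/s.
Total Δv = Δv₁ + Δv₂ = 3.667 km/s.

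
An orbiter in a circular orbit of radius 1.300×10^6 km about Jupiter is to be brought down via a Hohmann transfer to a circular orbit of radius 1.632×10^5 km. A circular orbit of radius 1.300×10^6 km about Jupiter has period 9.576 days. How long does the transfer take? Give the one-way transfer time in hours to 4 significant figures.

t = 48.51 hours

From Kepler's third law T² = 4π²r³/μ at r = 1.300×10^6 km, T = 9.576 days = 9.576 × 86400 s = 8.273664×10^5 s: μ = 4π²r³/T² = 1.26705×10^8 km³/s².
The Hohmann ellipse has a_t = (r₁ + r₂)/2 = 7.316×10^5 km.
Transfer time t = π√(a_t³/μ) = π√((7.316×10^5)³ / 1.26705×10^8) = 1.7465×10^5 s.
Converting: 1.7465×10^5 s ÷ 3600 s/hour = 48.51 hours.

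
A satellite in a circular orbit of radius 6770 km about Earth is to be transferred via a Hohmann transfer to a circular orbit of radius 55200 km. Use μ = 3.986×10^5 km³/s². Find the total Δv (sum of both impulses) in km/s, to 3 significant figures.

The Hohmann ellipse has a_t = (r₁ + r₂)/2 = 30985 km.
Circular speed at r₁: v₁ = √(μ/r₁) = √(3.986×10^5/6770) = 7.673161 km/s.
On the transfer ellipse at r₁, v² = μ(2/r − 1/a) gives v_p = √[μ(2/r₁ − 1/a_t)] = 10.24161 km/s.
First burn Δv₁ = |v_p − v₁| = 2.56845 km/s.
Circular speed at r₂: v₂ = √(μ/r₂) = 2.68719 km/s.
Transfer-orbit speed at r₂: v_a = √[μ(2/r₂ − 1/a_t)] = 1.25608 km/s.
Second burn Δv₂ = |v₂ − v_a| = 1.43111 km/s.
Δv = Δv₁ + Δv₂ = 2.56845 + 1.43111 = 4.000 km/s.

Δv = 4.00 km/s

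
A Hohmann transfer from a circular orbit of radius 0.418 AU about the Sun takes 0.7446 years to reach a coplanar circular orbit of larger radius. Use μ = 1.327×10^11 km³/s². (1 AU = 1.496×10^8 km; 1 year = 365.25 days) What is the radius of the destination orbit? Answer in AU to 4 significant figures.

In km: r₁ = 0.418 × 1.496×10^8 = 6.25328×10^7 km.
Transfer time t = 0.7446 years × 365.25 × 86400 s = 2.349778896×10^7 s, and t = π√(a_t³/μ).
So a_t = (μ t²/π²)^(1/3) = (1.327×10^11 × (2.349778896×10^7)² / π²)^(1/3) = 1.9508×10^8 km.
Since a_t = (r₁ + r₂)/2, r₂ = 2a_t − r₁ = 2×1.9508×10^8 − 6.25328×10^7 = 3.276272×10^8 km.
In AU: r₂ = 3.276272×10^8 / 1.496×10^8 = 2.190 AU.

r₂ = 2.190 AU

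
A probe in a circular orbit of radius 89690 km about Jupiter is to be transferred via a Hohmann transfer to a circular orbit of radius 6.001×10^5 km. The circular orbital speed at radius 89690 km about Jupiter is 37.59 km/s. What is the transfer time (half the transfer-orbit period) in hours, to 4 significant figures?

t = 15.70 hours

From the circular-orbit relation v² = μ/r at r = 89690 km: μ = v²r = (37.59)² × 89690 = 1.26733×10^8 km³/s².
The Hohmann ellipse has a_t = (r₁ + r₂)/2 = 3.44895×10^5 km.
Half the transfer-orbit period gives t = π√(a_t³/μ) = 56520 s.
Converting: 56520 s ÷ 3600 s/hour = 15.70 hours.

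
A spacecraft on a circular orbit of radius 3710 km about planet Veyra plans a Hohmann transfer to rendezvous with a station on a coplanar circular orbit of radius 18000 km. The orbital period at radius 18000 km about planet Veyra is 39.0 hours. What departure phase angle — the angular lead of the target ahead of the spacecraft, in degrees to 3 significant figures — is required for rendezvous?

φ = 95.7°

From Kepler's third law T² = 4π²r³/μ at r = 18000 km, T = 39.0 hours = 39.0 × 3600 s = 1.404×10^5 s: μ = 4π²r³/T² = 11680.0 km³/s².
Transfer-ellipse semi-major axis a_t = (r₁ + r₂)/2 = (3710 + 18000)/2 = 10855 km.
The half-period of the transfer ellipse is t = π√(a_t³/μ) = 32875.6 s.
The target's mean motion on its circular orbit is ω₂ = √(μ/r₂³) = 4.47520×10^-5 rad/s.
Angle swept by the target during transfer: ω₂·t = 1.47125 rad = 84.30°.
Arrival is 180° from departure on the ellipse, so φ = 180° − 84.30° = 95.7°.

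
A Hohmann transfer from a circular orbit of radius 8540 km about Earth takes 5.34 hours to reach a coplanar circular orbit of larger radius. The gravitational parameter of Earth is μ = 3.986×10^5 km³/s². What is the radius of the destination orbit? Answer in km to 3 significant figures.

Transfer time t = 5.34 hours = 19224 s, and t = π√(a_t³/μ).
So a_t = (μ t²/π²)^(1/3) = (3.986×10^5 × (19224)² / π²)^(1/3) = 24621 km.
Since a_t = (r₁ + r₂)/2, r₂ = 2a_t − r₁ = 2×24621 − 8540 = 40702 km.

r₂ = 40700 km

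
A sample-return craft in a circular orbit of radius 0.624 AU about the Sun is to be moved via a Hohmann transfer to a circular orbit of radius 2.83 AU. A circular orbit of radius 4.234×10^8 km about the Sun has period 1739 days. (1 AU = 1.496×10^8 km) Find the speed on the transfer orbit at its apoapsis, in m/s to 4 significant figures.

From Kepler's third law T² = 4π²r³/μ at r = 4.234×10^8 km, T = 1739 days = 1739 × 86400 s = 1.502496×10^8 s: μ = 4π²r³/T² = 1.32735×10^11 km³/s².
In km: r₁ = 0.624 × 1.496×10^8 = 9.33504×10^7 km; r₂ = 2.83 × 1.496×10^8 = 4.23368×10^8 km.
The Hohmann ellipse has a_t = (r₁ + r₂)/2 = 2.583592×10^8 km.
At apoapsis, r = 4.23368×10^8 km.
From the vis-viva equation, v = √[μ(2/r − 1/a_t)] = 10.64 km/s.

v = 10640 m/s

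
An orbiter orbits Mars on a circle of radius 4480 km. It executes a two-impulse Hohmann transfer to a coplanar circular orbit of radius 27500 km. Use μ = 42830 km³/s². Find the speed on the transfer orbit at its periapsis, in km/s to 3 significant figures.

v = 4.05 km/s

The Hohmann ellipse has a_t = (r₁ + r₂)/2 = 15990 km.
At periapsis, r = 4480 km.
Applying v² = μ(2/r − 1/a_t): v = 4.055 km/s.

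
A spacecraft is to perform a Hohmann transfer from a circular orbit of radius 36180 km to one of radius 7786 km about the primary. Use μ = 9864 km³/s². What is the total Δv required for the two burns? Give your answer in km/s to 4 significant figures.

Δv = 0.5298 km/s

The Hohmann ellipse has a_t = (r₁ + r₂)/2 = 21983 km.
At r₁ the circular-orbit speed is v₁ = √(μ/r₁) = 0.5221 km/s.
On the transfer ellipse at r₁, vis-viva gives v_a = √[μ(2/r₁ − 1/a_t)] = 0.3107 km/s.
First burn Δv₁ = |v_a − v₁| = 0.2114 km/s.
At r₂, v₂ = √(μ/r₂) = 1.1256 km/s.
Transfer-orbit speed at r₂: v_p = √[μ(2/r₂ − 1/a_t)] = 1.4440 km/s.
Second burn Δv₂ = |v₂ − v_p| = 0.3184 km/s.
Δv = Δv₁ + Δv₂ = 0.2114 + 0.3184 = 0.5298 km/s.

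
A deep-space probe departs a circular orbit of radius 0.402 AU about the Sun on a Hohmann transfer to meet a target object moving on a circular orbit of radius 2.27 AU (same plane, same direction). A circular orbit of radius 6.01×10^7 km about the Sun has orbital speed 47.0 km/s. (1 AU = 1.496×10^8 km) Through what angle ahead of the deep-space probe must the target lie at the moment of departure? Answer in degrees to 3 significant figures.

From the circular-orbit relation v² = μ/r at r = 6.01×10^7 km: μ = v²r = (47.0)² × 6.01×10^7 = 1.32761×10^11 km³/s².
In km: r₁ = 0.402 × 1.496×10^8 = 6.01392×10^7 km; r₂ = 2.27 × 1.496×10^8 = 3.39592×10^8 km.
The Hohmann ellipse has a_t = (r₁ + r₂)/2 = 1.998656×10^8 km.
The half-period of the transfer ellipse is t = π√(a_t³/μ) = 2.4363×10^7 s.
Target angular speed ω₂ = √(μ/r₂³) = 5.8224×10^-8 rad/s.
Angle swept by the target during transfer: ω₂·t = 1.4185 rad = 81.27°.
Arrival is 180° from departure on the ellipse, so φ = 180° − 81.27° = 98.7°.

φ = 98.7°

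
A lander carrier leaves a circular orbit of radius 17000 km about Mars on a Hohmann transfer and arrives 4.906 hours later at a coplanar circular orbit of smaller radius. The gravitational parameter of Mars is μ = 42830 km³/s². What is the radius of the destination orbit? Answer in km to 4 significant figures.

Transfer time t = 4.906 hours = 17661.6 s, and t = π√(a_t³/μ).
So a_t = (μ t²/π²)^(1/3) = (42830 × (17661.6)² / π²)^(1/3) = 11062 km.
Since a_t = (r₁ + r₂)/2, r₂ = 2a_t − r₁ = 2×11062 − 17000 = 5124 km.

r₂ = 5124 km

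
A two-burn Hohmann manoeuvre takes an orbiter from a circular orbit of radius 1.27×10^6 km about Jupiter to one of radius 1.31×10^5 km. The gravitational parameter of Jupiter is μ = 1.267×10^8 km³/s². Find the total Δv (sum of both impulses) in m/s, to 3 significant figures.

Δv = 16400 m/s

Transfer-ellipse semi-major axis a_t = (r₁ + r₂)/2 = (1.270×10^6 + 1.310×10^5)/2 = 7.005×10^5 km.
At r₁ the circular-orbit speed is v₁ = √(μ/r₁) = 9.98818 km/s.
Transfer-orbit speed at r₁ (vis-viva equation): v_a = √[μ(2/r₁ − 1/a_t)] = 4.31935 km/s.
First burn Δv₁ = |v_a − v₁| = 5.6688 km/s.
Circular speed at r₂: v₂ = √(μ/r₂) = 31.0994 km/s.
Transfer-orbit speed at r₂: v_p = √[μ(2/r₂ − 1/a_t)] = 41.8746 km/s.
Second burn Δv₂ = |v₂ − v_p| = 10.775 km/s.
Δv = Δv₁ + Δv₂ = 5.6688 + 10.775 = 16.44 km/s.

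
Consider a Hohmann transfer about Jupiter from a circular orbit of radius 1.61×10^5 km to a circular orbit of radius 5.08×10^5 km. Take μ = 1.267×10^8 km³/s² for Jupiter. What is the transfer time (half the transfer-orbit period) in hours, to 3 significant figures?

t = 15.0 hours

Semi-major axis of the transfer orbit: a_t = (1.610×10^5 + 5.080×10^5)/2 = 3.345×10^5 km.
Half the transfer-orbit period gives t = π√(a_t³/μ) = 54000 s.
Converting: 54000 s ÷ 3600 s/hour = 15.0 hours.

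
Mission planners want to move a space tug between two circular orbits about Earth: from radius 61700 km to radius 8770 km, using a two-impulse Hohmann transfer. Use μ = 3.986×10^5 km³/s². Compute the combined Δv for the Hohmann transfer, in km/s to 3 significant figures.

Transfer-ellipse semi-major axis a_t = (r₁ + r₂)/2 = (61700 + 8770)/2 = 35235 km.
Circular speed at r₁: v₁ = √(μ/r₁) = √(3.986×10^5/61700) = 2.541710 km/s.
On the transfer ellipse at r₁, v² = μ(2/r − 1/a) gives v_a = √[μ(2/r₁ − 1/a_t)] = 1.268057 km/s.
First burn Δv₁ = |v_a − v₁| = 1.2737 km/s.
Circular speed at r₂: v₂ = √(μ/r₂) = 6.7417 km/s.
Transfer-orbit speed at r₂: v_p = √[μ(2/r₂ − 1/a_t)] = 8.9212 km/s.
Second burn Δv₂ = |v₂ − v_p| = 2.1795 km/s.
Total Δv = Δv₁ + Δv₂ = 3.453 km/s.

Δv = 3.45 km/s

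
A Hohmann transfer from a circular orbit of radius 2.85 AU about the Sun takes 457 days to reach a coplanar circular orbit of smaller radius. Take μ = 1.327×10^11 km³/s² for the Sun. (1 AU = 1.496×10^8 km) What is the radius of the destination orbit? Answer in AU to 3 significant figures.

In km: r₁ = 2.85 × 1.496×10^8 = 4.2636×10^8 km.
Transfer time t = 457 days = 3.94848×10^7 s, and t = π√(a_t³/μ).
So a_t = (μ t²/π²)^(1/3) = (1.327×10^11 × (3.94848×10^7)² / π²)^(1/3) = 2.7573×10^8 km.
Since a_t = (r₁ + r₂)/2, r₂ = 2a_t − r₁ = 2×2.7573×10^8 − 4.2636×10^8 = 1.251×10^8 km.
In AU: r₂ = 1.251×10^8 / 1.496×10^8 = 0.836 AU.

r₂ = 0.836 AU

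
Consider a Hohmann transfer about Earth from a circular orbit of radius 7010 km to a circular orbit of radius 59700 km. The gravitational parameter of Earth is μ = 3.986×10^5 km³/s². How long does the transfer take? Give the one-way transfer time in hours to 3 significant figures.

t = 8.42 hours

Transfer-ellipse semi-major axis a_t = (r₁ + r₂)/2 = (7010 + 59700)/2 = 33355 km.
Transfer time t = π√(a_t³/μ) = π√((33355)³ / 3.986×10^5) = 30310 s.
Converting: 30310 s ÷ 3600 s/hour = 8.42 hours.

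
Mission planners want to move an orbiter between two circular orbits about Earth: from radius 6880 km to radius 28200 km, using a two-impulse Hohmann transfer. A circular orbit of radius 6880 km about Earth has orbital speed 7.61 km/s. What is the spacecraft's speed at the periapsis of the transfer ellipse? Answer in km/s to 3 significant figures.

From the circular-orbit relation v² = μ/r at r = 6880 km: μ = v²r = (7.61)² × 6880 = 3.98435×10^5 km³/s².
Semi-major axis of the transfer orbit: a_t = (6880 + 28200)/2 = 17540 km.
At periapsis, r = 6880 km.
Vis-viva: v = √[μ(2/r − 1/a_t)] = √[3.98435×10^5 × (2/6880 − 1/17540)] = 9.649 km/s.

v = 9.65 km/s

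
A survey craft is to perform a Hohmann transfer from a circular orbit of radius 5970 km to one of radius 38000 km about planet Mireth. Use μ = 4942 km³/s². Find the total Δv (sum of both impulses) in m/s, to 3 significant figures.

Δv = 459 m/s

The Hohmann ellipse has a_t = (r₁ + r₂)/2 = 21985 km.
At r₁ the circular-orbit speed is v₁ = √(μ/r₁) = 0.909838 km/s.
Transfer-orbit speed at r₁ (v² = μ(2/r − 1/a)): v_p = √[μ(2/r₁ − 1/a_t)] = 1.19617 km/s.
First burn Δv₁ = |v_p − v₁| = 0.2863 km/s.
At r₂, v₂ = √(μ/r₂) = 0.3606 km/s.
Transfer-orbit speed at r₂: v_a = √[μ(2/r₂ − 1/a_t)] = 0.1879 km/s.
Second burn Δv₂ = |v₂ − v_a| = 0.1727 km/s.
Δv = Δv₁ + Δv₂ = 0.2863 + 0.1727 = 0.4590 km/s.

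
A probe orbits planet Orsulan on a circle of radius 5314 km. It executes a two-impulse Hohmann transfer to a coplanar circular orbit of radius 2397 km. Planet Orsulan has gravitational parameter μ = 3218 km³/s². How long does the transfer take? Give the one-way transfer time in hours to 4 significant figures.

Semi-major axis of the transfer orbit: a_t = (5314 + 2397)/2 = 3855.5 km.
By Kepler's third law the transfer-orbit period is T = 2π√(a_t³/μ), so t = T/2 = 13260 s.
Converting: 13260 s ÷ 3600 s/hour = 3.683 hours.

t = 3.683 hours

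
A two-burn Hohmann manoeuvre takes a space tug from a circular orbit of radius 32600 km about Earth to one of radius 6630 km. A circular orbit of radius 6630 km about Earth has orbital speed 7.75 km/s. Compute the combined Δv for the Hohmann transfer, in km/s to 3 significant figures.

From the circular-orbit relation v² = μ/r at r = 6630 km: μ = v²r = (7.75)² × 6630 = 3.98214×10^5 km³/s².
Semi-major axis of the transfer orbit: a_t = (32600 + 6630)/2 = 19615 km.
Circular speed at r₁: v₁ = √(μ/r₁) = √(3.98214×10^5/32600) = 3.495 km/s.
Transfer-orbit speed at r₁ (vis-viva): v_a = √[μ(2/r₁ − 1/a_t)] = 2.032 km/s.
First burn Δv₁ = |v_a − v₁| = 1.463 km/s.
Circular speed at r₂: v₂ = √(μ/r₂) = 7.750 km/s.
Transfer-orbit speed at r₂: v_p = √[μ(2/r₂ − 1/a_t)] = 9.991 km/s.
Second burn Δv₂ = |v₂ − v_p| = 2.241 km/s.
Δv = Δv₁ + Δv₂ = 1.463 + 2.241 = 3.704 km/s.

Δv = 3.70 km/s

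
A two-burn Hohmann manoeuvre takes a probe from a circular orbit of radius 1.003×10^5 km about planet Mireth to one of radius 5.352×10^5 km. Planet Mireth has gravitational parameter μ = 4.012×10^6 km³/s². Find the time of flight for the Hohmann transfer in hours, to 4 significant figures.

t = 78.04 hours

Semi-major axis of the transfer orbit: a_t = (1.003×10^5 + 5.352×10^5)/2 = 3.1775×10^5 km.
Half the transfer-orbit period gives t = π√(a_t³/μ) = 2.8093×10^5 s.
Converting: 2.8093×10^5 s ÷ 3600 s/hour = 78.04 hours.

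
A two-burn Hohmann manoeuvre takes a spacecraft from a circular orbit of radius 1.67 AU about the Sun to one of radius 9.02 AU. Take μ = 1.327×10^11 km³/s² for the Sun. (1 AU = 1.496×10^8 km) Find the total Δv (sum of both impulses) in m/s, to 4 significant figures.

In km: r₁ = 1.67 × 1.496×10^8 = 2.49832×10^8 km; r₂ = 9.02 × 1.496×10^8 = 1.349392×10^9 km.
Transfer-ellipse semi-major axis a_t = (r₁ + r₂)/2 = (2.49832×10^8 + 1.349392×10^9)/2 = 7.99612×10^8 km.
Circular speed at r₁: v₁ = √(μ/r₁) = √(1.327×10^11/2.49832×10^8) = 23.047 km/s.
On the transfer ellipse at r₁, v² = μ(2/r − 1/a) gives v_p = √[μ(2/r₁ − 1/a_t)] = 29.939 km/s.
First burn Δv₁ = |v_p − v₁| = 6.892 km/s.
Circular speed at r₂: v₂ = √(μ/r₂) = 9.917 km/s.
Transfer-orbit speed at r₂: v_a = √[μ(2/r₂ − 1/a_t)] = 5.543 km/s.
Second burn Δv₂ = |v₂ − v_a| = 4.374 km/s.
Δv = Δv₁ + Δv₂ = 6.892 + 4.374 = 11.27 km/s.

Δv = 11270 m/s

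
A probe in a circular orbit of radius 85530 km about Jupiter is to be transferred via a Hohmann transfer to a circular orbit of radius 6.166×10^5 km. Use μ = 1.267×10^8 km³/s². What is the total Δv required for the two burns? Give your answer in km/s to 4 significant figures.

The Hohmann ellipse has a_t = (r₁ + r₂)/2 = 3.51065×10^5 km.
Circular speed at r₁: v₁ = √(μ/r₁) = √(1.267×10^8/85530) = 38.49 km/s.
Transfer-orbit speed at r₁ (v² = μ(2/r − 1/a)): v_p = √[μ(2/r₁ − 1/a_t)] = 51.01 km/s.
First burn Δv₁ = |v_p − v₁| = 12.52 km/s.
At r₂, v₂ = √(μ/r₂) = 14.3346 km/s.
Transfer-orbit speed at r₂: v_a = √[μ(2/r₂ − 1/a_t)] = 7.07542 km/s.
Second burn Δv₂ = |v₂ − v_a| = 7.259 km/s.
Total Δv = Δv₁ + Δv₂ = 19.78 km/s.

Δv = 19.78 km/s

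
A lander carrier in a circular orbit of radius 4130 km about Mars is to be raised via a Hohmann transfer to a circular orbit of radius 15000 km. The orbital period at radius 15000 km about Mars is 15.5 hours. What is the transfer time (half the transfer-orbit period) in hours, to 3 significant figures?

From Kepler's third law T² = 4π²r³/μ at r = 15000 km, T = 15.5 hours = 15.5 × 3600 s = 55800 s: μ = 4π²r³/T² = 42792.2 km³/s².
Semi-major axis of the transfer orbit: a_t = (4130 + 15000)/2 = 9565 km.
Transfer time t = π√(a_t³/μ) = π√((9565)³ / 42792.2) = 14210 s.
Converting: 14210 s ÷ 3600 s/hour = 3.95 hours.

t = 3.95 hours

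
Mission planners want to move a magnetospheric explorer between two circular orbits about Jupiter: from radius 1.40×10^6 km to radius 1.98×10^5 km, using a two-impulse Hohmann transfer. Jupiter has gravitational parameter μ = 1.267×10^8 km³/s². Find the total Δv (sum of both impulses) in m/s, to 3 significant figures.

Transfer-ellipse semi-major axis a_t = (r₁ + r₂)/2 = (1.400×10^6 + 1.980×10^5)/2 = 7.990×10^5 km.
Circular speed at r₁: v₁ = √(μ/r₁) = √(1.267×10^8/1.400×10^6) = 9.51315 km/s.
On the transfer ellipse at r₁, v² = μ(2/r − 1/a) gives v_a = √[μ(2/r₁ − 1/a_t)] = 4.73569 km/s.
First burn Δv₁ = |v_a − v₁| = 4.7775 km/s.
At r₂, v₂ = √(μ/r₂) = 25.2962 km/s.
Transfer-orbit speed at r₂: v_p = √[μ(2/r₂ − 1/a_t)] = 33.4847 km/s.
Second burn Δv₂ = |v₂ − v_p| = 8.1885 km/s.
Δv = Δv₁ + Δv₂ = 4.7775 + 8.1885 = 12.97 km/s.

Δv = 13000 m/s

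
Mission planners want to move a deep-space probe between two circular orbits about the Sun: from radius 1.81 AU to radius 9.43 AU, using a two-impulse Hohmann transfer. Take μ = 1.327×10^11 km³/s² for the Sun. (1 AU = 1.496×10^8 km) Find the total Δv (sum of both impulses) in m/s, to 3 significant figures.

Δv = 10700 m/s

In km: r₁ = 1.81 × 1.496×10^8 = 2.70776×10^8 km; r₂ = 9.43 × 1.496×10^8 = 1.410728×10^9 km.
The Hohmann ellipse has a_t = (r₁ + r₂)/2 = 8.40752×10^8 km.
Circular speed at r₁: v₁ = √(μ/r₁) = √(1.327×10^11/2.70776×10^8) = 22.138 km/s.
Transfer-orbit speed at r₁ (v² = μ(2/r − 1/a)): v_p = √[μ(2/r₁ − 1/a_t)] = 28.676 km/s.
First burn Δv₁ = |v_p − v₁| = 6.538 km/s.
At r₂, v₂ = √(μ/r₂) = 9.699 km/s.
Transfer-orbit speed at r₂: v_a = √[μ(2/r₂ − 1/a_t)] = 5.504 km/s.
Second burn Δv₂ = |v₂ − v_a| = 4.195 km/s.
Δv = Δv₁ + Δv₂ = 6.538 + 4.195 = 10.73 km/s.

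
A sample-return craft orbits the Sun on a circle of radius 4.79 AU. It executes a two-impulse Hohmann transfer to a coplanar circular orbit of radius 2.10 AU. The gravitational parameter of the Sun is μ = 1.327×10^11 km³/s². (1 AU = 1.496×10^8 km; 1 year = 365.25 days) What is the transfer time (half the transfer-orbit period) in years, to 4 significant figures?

In km: r₁ = 4.79 × 1.496×10^8 = 7.16584×10^8 km; r₂ = 2.10 × 1.496×10^8 = 3.1416×10^8 km.
Transfer-ellipse semi-major axis a_t = (r₁ + r₂)/2 = (7.16584×10^8 + 3.1416×10^8)/2 = 5.15372×10^8 km.
Half the transfer-orbit period gives t = π√(a_t³/μ) = 1.009×10^8 s.
Converting: 1.009×10^8 s ÷ 3.15576×10^7 s/year (365.25 × 86400) = 3.197 years.

t = 3.197 years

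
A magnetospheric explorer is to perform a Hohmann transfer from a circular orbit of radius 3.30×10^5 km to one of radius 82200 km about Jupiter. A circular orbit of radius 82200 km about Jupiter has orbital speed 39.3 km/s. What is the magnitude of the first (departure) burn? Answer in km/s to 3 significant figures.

Δv₁ = 7.23 km/s

From the circular-orbit relation v² = μ/r at r = 82200 km: μ = v²r = (39.3)² × 82200 = 1.26957×10^8 km³/s².
Transfer-ellipse semi-major axis a_t = (r₁ + r₂)/2 = (3.300×10^5 + 82200)/2 = 2.061×10^5 km.
Circular speed at r = 3.300×10^5 km: v_c = √(μ/r) = 19.614 km/s.
Transfer-orbit speed at the same r (vis-viva, a = a_t): v_t = √[μ(2/r − 1/a_t)] = 12.387 km/s.
Δv₁ = |v_t − v_c| = |12.387 − 19.614| = 7.227 km/s.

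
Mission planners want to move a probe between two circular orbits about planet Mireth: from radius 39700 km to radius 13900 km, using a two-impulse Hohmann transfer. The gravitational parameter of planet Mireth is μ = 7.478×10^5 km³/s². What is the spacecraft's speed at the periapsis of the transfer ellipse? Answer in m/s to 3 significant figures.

v = 8930 m/s

Semi-major axis of the transfer orbit: a_t = (39700 + 13900)/2 = 26800 km.
The periapsis of the transfer ellipse is at r = 13900 km.
Vis-viva: v = √[μ(2/r − 1/a_t)] = √[7.478×10^5 × (2/13900 − 1/26800)] = 8.927 km/s.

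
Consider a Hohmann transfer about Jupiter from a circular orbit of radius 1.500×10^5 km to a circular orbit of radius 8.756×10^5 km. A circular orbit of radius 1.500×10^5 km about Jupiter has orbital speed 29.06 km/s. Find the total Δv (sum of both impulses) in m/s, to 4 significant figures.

From the circular-orbit relation v² = μ/r at r = 1.500×10^5 km: μ = v²r = (29.06)² × 1.500×10^5 = 1.26673×10^8 km³/s².
Transfer-ellipse semi-major axis a_t = (r₁ + r₂)/2 = (1.500×10^5 + 8.756×10^5)/2 = 5.128×10^5 km.
At r₁ the circular-orbit speed is v₁ = √(μ/r₁) = 29.060 km/s.
On the transfer ellipse at r₁, vis-viva gives v_p = √[μ(2/r₁ − 1/a_t)] = 37.973 km/s.
First burn Δv₁ = |v_p − v₁| = 8.913 km/s.
At r₂, v₂ = √(μ/r₂) = 12.028 km/s.
Transfer-orbit speed at r₂: v_a = √[μ(2/r₂ − 1/a_t)] = 6.5052 km/s.
Second burn Δv₂ = |v₂ − v_a| = 5.523 km/s.
Δv = Δv₁ + Δv₂ = 8.913 + 5.523 = 14.44 km/s.

Δv = 14440 m/s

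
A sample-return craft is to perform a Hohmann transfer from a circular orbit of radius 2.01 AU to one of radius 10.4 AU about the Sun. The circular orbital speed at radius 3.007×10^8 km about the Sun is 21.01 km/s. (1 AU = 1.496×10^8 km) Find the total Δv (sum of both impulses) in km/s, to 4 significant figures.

From the circular-orbit relation v² = μ/r at r = 3.007×10^8 km: μ = v²r = (21.01)² × 3.007×10^8 = 1.32735×10^11 km³/s².
In km: r₁ = 2.01 × 1.496×10^8 = 3.00696×10^8 km; r₂ = 10.4 × 1.496×10^8 = 1.55584×10^9 km.
Semi-major axis of the transfer orbit: a_t = (3.00696×10^8 + 1.55584×10^9)/2 = 9.28268×10^8 km.
At r₁ the circular-orbit speed is v₁ = √(μ/r₁) = 21.01 km/s.
Transfer-orbit speed at r₁ (vis-viva): v_p = √[μ(2/r₁ − 1/a_t)] = 27.20 km/s.
First burn Δv₁ = |v_p − v₁| = 6.190 km/s.
At r₂, v₂ = √(μ/r₂) = 9.237 km/s.
Transfer-orbit speed at r₂: v_a = √[μ(2/r₂ − 1/a_t)] = 5.257 km/s.
Second burn Δv₂ = |v₂ − v_a| = 3.980 km/s.
Total Δv = Δv₁ + Δv₂ = 10.17 km/s.

Δv = 10.17 km/s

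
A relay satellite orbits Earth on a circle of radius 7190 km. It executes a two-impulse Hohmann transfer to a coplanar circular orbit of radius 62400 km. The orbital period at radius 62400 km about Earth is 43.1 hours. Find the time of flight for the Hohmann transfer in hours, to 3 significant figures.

t = 8.97 hours

From Kepler's third law T² = 4π²r³/μ at r = 62400 km, T = 43.1 hours = 43.1 × 3600 s = 1.5516×10^5 s: μ = 4π²r³/T² = 3.98432×10^5 km³/s².
The Hohmann ellipse has a_t = (r₁ + r₂)/2 = 34795 km.
Transfer time t = π√(a_t³/μ) = π√((34795)³ / 3.98432×10^5) = 32300 s.
Converting: 32300 s ÷ 3600 s/hour = 8.97 hours.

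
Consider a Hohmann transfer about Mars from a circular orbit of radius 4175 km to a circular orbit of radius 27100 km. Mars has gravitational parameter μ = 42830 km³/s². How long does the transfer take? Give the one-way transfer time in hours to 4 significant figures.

The Hohmann ellipse has a_t = (r₁ + r₂)/2 = 15637.5 km.
Transfer time t = π√(a_t³/μ) = π√((15637.5)³ / 42830) = 29684 s.
Converting: 29684 s ÷ 3600 s/hour = 8.246 hours.

t = 8.246 hours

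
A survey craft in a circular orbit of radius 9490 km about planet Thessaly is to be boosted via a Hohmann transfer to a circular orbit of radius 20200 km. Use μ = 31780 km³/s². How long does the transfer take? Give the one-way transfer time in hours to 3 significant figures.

Transfer-ellipse semi-major axis a_t = (r₁ + r₂)/2 = (9490 + 20200)/2 = 14845 km.
Half the transfer-orbit period gives t = π√(a_t³/μ) = 31870 s.
Converting: 31870 s ÷ 3600 s/hour = 8.85 hours.

t = 8.85 hours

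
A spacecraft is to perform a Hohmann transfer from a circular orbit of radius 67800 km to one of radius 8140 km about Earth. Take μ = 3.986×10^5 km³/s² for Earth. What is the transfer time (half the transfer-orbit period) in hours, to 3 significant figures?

t = 10.2 hours

The Hohmann ellipse has a_t = (r₁ + r₂)/2 = 37970 km.
Half the transfer-orbit period gives t = π√(a_t³/μ) = 36820 s.
Converting: 36820 s ÷ 3600 s/hour = 10.2 hours.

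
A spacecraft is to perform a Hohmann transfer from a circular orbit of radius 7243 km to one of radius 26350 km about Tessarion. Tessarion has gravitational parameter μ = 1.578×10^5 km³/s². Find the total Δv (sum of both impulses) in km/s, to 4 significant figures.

Semi-major axis of the transfer orbit: a_t = (7243 + 26350)/2 = 16796.5 km.
Circular speed at r₁: v₁ = √(μ/r₁) = √(1.578×10^5/7243) = 4.6676 km/s.
On the transfer ellipse at r₁, vis-viva equation gives v_p = √[μ(2/r₁ − 1/a_t)] = 5.8462 km/s.
First burn Δv₁ = |v_p − v₁| = 1.179 km/s.
Circular speed at r₂: v₂ = √(μ/r₂) = 2.4472 km/s.
Transfer-orbit speed at r₂: v_a = √[μ(2/r₂ − 1/a_t)] = 1.6070 km/s.
Second burn Δv₂ = |v₂ − v_a| = 0.8402 km/s.
Total Δv = Δv₁ + Δv₂ = 2.019 km/s.

Δv = 2.019 km/s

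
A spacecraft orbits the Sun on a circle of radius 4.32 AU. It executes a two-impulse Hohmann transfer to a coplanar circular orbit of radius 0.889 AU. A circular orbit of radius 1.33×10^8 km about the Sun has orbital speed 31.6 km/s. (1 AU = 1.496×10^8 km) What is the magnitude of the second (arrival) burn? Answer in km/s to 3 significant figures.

Δv₂ = 9.10 km/s

From the circular-orbit relation v² = μ/r at r = 1.33×10^8 km: μ = v²r = (31.6)² × 1.33×10^8 = 1.32808×10^11 km³/s².
In km: r₁ = 4.32 × 1.496×10^8 = 6.46272×10^8 km; r₂ = 0.889 × 1.496×10^8 = 1.329944×10^8 km.
The Hohmann ellipse has a_t = (r₁ + r₂)/2 = 3.896332×10^8 km.
Circular speed at r = 1.329944×10^8 km: v_c = √(μ/r) = 31.6007 km/s.
Transfer-orbit speed at the same r (vis-viva, a = a_t): v_t = √[μ(2/r − 1/a_t)] = 40.6983 km/s.
Δv₂ = |v_t − v_c| = |40.6983 − 31.6007| = 9.098 km/s.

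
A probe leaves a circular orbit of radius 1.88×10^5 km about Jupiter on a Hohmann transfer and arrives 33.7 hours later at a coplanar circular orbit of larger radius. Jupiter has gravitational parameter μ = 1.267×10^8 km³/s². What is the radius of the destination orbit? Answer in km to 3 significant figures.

r₂ = 9.60×10^5 km

Transfer time t = 33.7 hours = 1.2132×10^5 s, and t = π√(a_t³/μ).
So a_t = (μ t²/π²)^(1/3) = (1.267×10^8 × (1.2132×10^5)² / π²)^(1/3) = 5.7383×10^5 km.
Since a_t = (r₁ + r₂)/2, r₂ = 2a_t − r₁ = 2×5.7383×10^5 − 1.880×10^5 = 9.5966×10^5 km.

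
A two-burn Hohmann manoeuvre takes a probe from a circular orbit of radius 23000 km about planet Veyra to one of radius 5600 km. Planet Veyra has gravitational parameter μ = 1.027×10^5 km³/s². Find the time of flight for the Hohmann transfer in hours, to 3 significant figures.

Transfer-ellipse semi-major axis a_t = (r₁ + r₂)/2 = (23000 + 5600)/2 = 14300 km.
Half the transfer-orbit period gives t = π√(a_t³/μ) = 16760 s.
Converting: 16760 s ÷ 3600 s/hour = 4.66 hours.

t = 4.66 hours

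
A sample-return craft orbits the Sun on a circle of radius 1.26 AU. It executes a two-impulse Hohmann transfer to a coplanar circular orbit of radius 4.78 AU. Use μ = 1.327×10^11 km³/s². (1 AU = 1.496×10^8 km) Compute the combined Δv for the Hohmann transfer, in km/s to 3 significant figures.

Δv = 11.7 km/s

In km: r₁ = 1.26 × 1.496×10^8 = 1.88496×10^8 km; r₂ = 4.78 × 1.496×10^8 = 7.15088×10^8 km.
The Hohmann ellipse has a_t = (r₁ + r₂)/2 = 4.51792×10^8 km.
Circular speed at r₁: v₁ = √(μ/r₁) = √(1.327×10^11/1.88496×10^8) = 26.533 km/s.
On the transfer ellipse at r₁, vis-viva equation gives v_p = √[μ(2/r₁ − 1/a_t)] = 33.381 km/s.
First burn Δv₁ = |v_p − v₁| = 6.848 km/s.
Circular speed at r₂: v₂ = √(μ/r₂) = 13.622 km/s.
Transfer-orbit speed at r₂: v_a = √[μ(2/r₂ − 1/a_t)] = 8.7991 km/s.
Second burn Δv₂ = |v₂ − v_a| = 4.823 km/s.
Δv = Δv₁ + Δv₂ = 6.848 + 4.823 = 11.67 km/s.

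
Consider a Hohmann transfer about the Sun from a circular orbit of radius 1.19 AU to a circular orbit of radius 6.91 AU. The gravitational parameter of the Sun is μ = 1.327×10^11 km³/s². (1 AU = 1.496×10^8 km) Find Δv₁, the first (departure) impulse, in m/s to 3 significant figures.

Δv₁ = 8360 m/s

In km: r₁ = 1.19 × 1.496×10^8 = 1.78024×10^8 km; r₂ = 6.91 × 1.496×10^8 = 1.033736×10^9 km.
The Hohmann ellipse has a_t = (r₁ + r₂)/2 = 6.0588×10^8 km.
Circular speed at r = 1.78024×10^8 km: v_c = √(μ/r) = 27.30 km/s.
Vis-viva on the transfer ellipse at r = 1.78024×10^8 km gives v_t = √[μ(2/r − 1/a_t)] = 35.66 km/s.
Δv₁ = |v_t − v_c| = |35.66 − 27.30| = 8.360 km/s.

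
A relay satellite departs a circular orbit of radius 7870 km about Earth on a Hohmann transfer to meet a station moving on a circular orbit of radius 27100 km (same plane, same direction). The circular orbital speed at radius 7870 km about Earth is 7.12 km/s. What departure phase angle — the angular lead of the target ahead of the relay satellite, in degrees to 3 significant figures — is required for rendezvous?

φ = 86.7°

From the circular-orbit relation v² = μ/r at r = 7870 km: μ = v²r = (7.12)² × 7870 = 3.98965×10^5 km³/s².
Transfer-ellipse semi-major axis a_t = (r₁ + r₂)/2 = (7870 + 27100)/2 = 17485 km.
The half-period of the transfer ellipse is t = π√(a_t³/μ) = 11499.55 s.
The target's mean motion on its circular orbit is ω₂ = √(μ/r₂³) = 1.415838×10^-4 rad/s.
Angle swept by the target during transfer: ω₂·t = 1.62815 rad = 93.29°.
The relay satellite traverses 180° on the transfer ellipse, so the target must lead by 180° − 93.29° = 86.7°.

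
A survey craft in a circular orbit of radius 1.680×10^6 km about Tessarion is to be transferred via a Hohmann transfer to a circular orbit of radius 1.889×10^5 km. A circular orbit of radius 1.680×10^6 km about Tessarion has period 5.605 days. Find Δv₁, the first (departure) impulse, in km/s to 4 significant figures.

From Kepler's third law T² = 4π²r³/μ at r = 1.680×10^6 km, T = 5.605 days = 5.605 × 86400 s = 4.84272×10^5 s: μ = 4π²r³/T² = 7.98195×10^8 km³/s².
Semi-major axis of the transfer orbit: a_t = (1.680×10^6 + 1.889×10^5)/2 = 9.3445×10^5 km.
On the circular orbit at r = 1.680×10^6 km, v_c = √(μ/r) = 21.80 km/s.
Transfer-orbit speed at the same r (vis-viva, a = a_t): v_t = √[μ(2/r − 1/a_t)] = 9.800 km/s.
Δv₁ = |v_t − v_c| = |9.800 − 21.80| = 12.00 km/s.

Δv₁ = 12.00 km/s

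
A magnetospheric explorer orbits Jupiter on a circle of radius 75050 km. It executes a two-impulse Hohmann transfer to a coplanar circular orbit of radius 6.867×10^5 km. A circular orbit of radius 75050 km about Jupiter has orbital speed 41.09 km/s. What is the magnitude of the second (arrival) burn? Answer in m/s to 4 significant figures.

Δv₂ = 7554 m/s

From the circular-orbit relation v² = μ/r at r = 75050 km: μ = v²r = (41.09)² × 75050 = 1.26714×10^8 km³/s².
Transfer-ellipse semi-major axis a_t = (r₁ + r₂)/2 = (75050 + 6.867×10^5)/2 = 3.80875×10^5 km.
Circular speed at r = 6.867×10^5 km: v_c = √(μ/r) = 13.584 km/s.
Transfer-orbit speed at the same r (vis-viva, a = a_t): v_t = √[μ(2/r − 1/a_t)] = 6.0299 km/s.
Δv₂ = |v_t − v_c| = |6.0299 − 13.584| = 7.554 km/s.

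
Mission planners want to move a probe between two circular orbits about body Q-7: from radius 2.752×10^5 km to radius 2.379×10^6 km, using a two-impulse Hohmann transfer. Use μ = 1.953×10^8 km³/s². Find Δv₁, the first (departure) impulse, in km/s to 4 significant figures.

Transfer-ellipse semi-major axis a_t = (r₁ + r₂)/2 = (2.752×10^5 + 2.379×10^6)/2 = 1.3271×10^6 km.
On the circular orbit at r = 2.752×10^5 km, v_c = √(μ/r) = 26.6396 km/s.
Vis-viva on the transfer ellipse at r = 2.752×10^5 km gives v_t = √[μ(2/r − 1/a_t)] = 35.6675 km/s.
Δv₁ = |v_t − v_c| = |35.6675 − 26.6396| = 9.028 km/s.

Δv₁ = 9.028 km/s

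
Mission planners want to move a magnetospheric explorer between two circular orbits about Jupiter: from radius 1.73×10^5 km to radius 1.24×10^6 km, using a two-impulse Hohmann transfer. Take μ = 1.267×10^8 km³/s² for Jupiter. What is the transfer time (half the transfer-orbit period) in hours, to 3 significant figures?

t = 46.0 hours

The Hohmann ellipse has a_t = (r₁ + r₂)/2 = 7.065×10^5 km.
Half the transfer-orbit period gives t = π√(a_t³/μ) = 1.657×10^5 s.
Converting: 1.657×10^5 s ÷ 3600 s/hour = 46.0 hours.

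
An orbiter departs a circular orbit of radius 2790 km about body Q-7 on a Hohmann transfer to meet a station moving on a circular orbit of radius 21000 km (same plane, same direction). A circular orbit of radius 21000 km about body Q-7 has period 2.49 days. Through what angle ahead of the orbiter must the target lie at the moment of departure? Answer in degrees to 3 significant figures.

From Kepler's third law T² = 4π²r³/μ at r = 21000 km, T = 2.49 days = 2.49 × 86400 s = 2.15136×10^5 s: μ = 4π²r³/T² = 7899.35 km³/s².
The Hohmann ellipse has a_t = (r₁ + r₂)/2 = 11895 km.
The half-period of the transfer ellipse is t = π√(a_t³/μ) = 45856 s.
Target angular speed ω₂ = √(μ/r₂³) = 2.9206×10^-5 rad/s.
Angle swept by the target during transfer: ω₂·t = 1.33927 rad = 76.73°.
The orbiter traverses 180° on the transfer ellipse, so the target must lead by 180° − 76.73° = 103°.

φ = 103°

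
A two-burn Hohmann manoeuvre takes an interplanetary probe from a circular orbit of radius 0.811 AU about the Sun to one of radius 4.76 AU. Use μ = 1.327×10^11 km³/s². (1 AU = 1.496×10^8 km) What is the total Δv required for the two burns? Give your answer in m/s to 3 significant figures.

In km: r₁ = 0.811 × 1.496×10^8 = 1.213256×10^8 km; r₂ = 4.76 × 1.496×10^8 = 7.12096×10^8 km.
The Hohmann ellipse has a_t = (r₁ + r₂)/2 = 4.167108×10^8 km.
At r₁ the circular-orbit speed is v₁ = √(μ/r₁) = 33.072 km/s.
Transfer-orbit speed at r₁ (vis-viva): v_p = √[μ(2/r₁ − 1/a_t)] = 43.233 km/s.
First burn Δv₁ = |v_p − v₁| = 10.161 km/s.
At r₂, v₂ = √(μ/r₂) = 13.6511 km/s.
Transfer-orbit speed at r₂: v_a = √[μ(2/r₂ − 1/a_t)] = 7.36589 km/s.
Second burn Δv₂ = |v₂ − v_a| = 6.2852 km/s.
Δv = Δv₁ + Δv₂ = 10.161 + 6.2852 = 16.45 km/s.

Δv = 16400 m/s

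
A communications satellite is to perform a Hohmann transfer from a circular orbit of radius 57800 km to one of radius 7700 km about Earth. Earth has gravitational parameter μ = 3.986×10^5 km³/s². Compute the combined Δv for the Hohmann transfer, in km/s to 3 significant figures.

Δv = 3.72 km/s

The Hohmann ellipse has a_t = (r₁ + r₂)/2 = 32750 km.
At r₁ the circular-orbit speed is v₁ = √(μ/r₁) = 2.626 km/s.
Transfer-orbit speed at r₁ (v² = μ(2/r − 1/a)): v_a = √[μ(2/r₁ − 1/a_t)] = 1.273 km/s.
First burn Δv₁ = |v_a − v₁| = 1.353 km/s.
At r₂, v₂ = √(μ/r₂) = 7.195 km/s.
Transfer-orbit speed at r₂: v_p = √[μ(2/r₂ − 1/a_t)] = 9.558 km/s.
Second burn Δv₂ = |v₂ − v_p| = 2.363 km/s.
Total Δv = Δv₁ + Δv₂ = 3.716 km/s.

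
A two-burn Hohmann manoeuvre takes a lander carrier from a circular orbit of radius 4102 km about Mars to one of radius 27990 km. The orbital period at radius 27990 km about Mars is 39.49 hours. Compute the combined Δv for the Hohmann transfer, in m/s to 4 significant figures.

Δv = 1648 m/s

From Kepler's third law T² = 4π²r³/μ at r = 27990 km, T = 39.49 hours = 39.49 × 3600 s = 1.42164×10^5 s: μ = 4π²r³/T² = 42834.1 km³/s².
Transfer-ellipse semi-major axis a_t = (r₁ + r₂)/2 = (4102 + 27990)/2 = 16046 km.
Circular speed at r₁: v₁ = √(μ/r₁) = √(42834.1/4102) = 3.23144 km/s.
On the transfer ellipse at r₁, v² = μ(2/r − 1/a) gives v_p = √[μ(2/r₁ − 1/a_t)] = 4.26791 km/s.
First burn Δv₁ = |v_p − v₁| = 1.036 km/s.
At r₂, v₂ = √(μ/r₂) = 1.2371 km/s.
Transfer-orbit speed at r₂: v_a = √[μ(2/r₂ − 1/a_t)] = 0.62547 km/s.
Second burn Δv₂ = |v₂ − v_a| = 0.6116 km/s.
Total Δv = Δv₁ + Δv₂ = 1.648 km/s.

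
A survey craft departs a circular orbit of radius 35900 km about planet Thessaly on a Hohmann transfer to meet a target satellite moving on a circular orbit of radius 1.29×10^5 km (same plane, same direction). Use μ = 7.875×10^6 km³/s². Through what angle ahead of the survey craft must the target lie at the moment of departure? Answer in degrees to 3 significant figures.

Semi-major axis of the transfer orbit: a_t = (35900 + 1.290×10^5)/2 = 82450 km.
The half-period of the transfer ellipse is t = π√(a_t³/μ) = 26504 s.
The target's mean motion on its circular orbit is ω₂ = √(μ/r₂³) = 6.0568×10^-5 rad/s.
Angle swept by the target during transfer: ω₂·t = 1.6053 rad = 91.98°.
The survey craft traverses 180° on the transfer ellipse, so the target must lead by 180° − 91.98° = 88.0°.

φ = 88.0°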